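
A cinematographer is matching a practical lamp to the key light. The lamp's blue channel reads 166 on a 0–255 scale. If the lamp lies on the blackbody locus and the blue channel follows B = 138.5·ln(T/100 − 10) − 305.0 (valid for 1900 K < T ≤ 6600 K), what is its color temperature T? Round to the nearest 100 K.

ln(t − 10) = (166 + 305.0) / 138.5 = 3.4007.
t − 10 = e^3.4007 = 29.986, so t = 39.986.
T = 100·t = 3999 K → 4000 K to the nearest 100 K.

4000 K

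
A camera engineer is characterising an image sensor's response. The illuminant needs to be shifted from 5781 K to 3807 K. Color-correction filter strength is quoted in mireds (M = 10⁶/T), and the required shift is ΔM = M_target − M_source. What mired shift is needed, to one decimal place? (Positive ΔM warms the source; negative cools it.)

M_source = 10⁶/5781 = 172.980; M_target = 10⁶/3807 = 262.674.
ΔM = 262.674 − 172.980 = 89.694 → +89.7 mireds, a warming shift.

+89.7 mireds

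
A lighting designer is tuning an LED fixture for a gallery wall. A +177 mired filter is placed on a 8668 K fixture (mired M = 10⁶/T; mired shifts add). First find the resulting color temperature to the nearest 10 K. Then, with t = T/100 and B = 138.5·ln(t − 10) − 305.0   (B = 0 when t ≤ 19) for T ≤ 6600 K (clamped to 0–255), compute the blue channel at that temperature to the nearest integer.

136

M_in = 10⁶/8668 = 115.37; M_out = 115.37 + (+177) = 292.37.
T_out = 10⁶/292.37 = 3420.4 K → 3420 K; t = 34.2.
B = 138.5·ln(34.2 − 10) − 305.0 = 138.5·ln 24.2 − 305.0 = 138.5·3.1864 − 305.0 = 136.310.
Rounded: 136.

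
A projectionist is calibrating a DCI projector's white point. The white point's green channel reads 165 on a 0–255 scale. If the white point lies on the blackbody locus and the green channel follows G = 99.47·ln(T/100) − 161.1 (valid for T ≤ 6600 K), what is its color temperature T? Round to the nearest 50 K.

2650 K

ln t = (165 + 161.1) / 99.47 = 3.2784.
t = e^3.2784 = 26.533.
T = 100·t = 2653 K → 2650 K to the nearest 50 K.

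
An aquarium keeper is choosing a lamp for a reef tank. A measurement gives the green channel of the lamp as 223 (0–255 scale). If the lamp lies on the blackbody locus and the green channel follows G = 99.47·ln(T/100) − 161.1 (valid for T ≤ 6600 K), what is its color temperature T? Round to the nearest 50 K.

4750 K

ln t = (223 + 161.1) / 99.47 = 3.8615.
t = e^3.8615 = 47.535.
T = 100·t = 4753 K → 4750 K to the nearest 50 K.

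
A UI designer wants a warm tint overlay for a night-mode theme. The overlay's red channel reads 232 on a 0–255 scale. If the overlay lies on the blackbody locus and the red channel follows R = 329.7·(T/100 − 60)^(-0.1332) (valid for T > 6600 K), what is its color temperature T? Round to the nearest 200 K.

7400 K

(t − 60)^(-0.1332) = 232/329.7 = 0.70367.
t − 60 = 0.70367^(1/-0.1332) = 0.70367^(-7.508) = 13.992, so t = 73.992.
T = 100·t = 7399 K → 7400 K to the nearest 200 K.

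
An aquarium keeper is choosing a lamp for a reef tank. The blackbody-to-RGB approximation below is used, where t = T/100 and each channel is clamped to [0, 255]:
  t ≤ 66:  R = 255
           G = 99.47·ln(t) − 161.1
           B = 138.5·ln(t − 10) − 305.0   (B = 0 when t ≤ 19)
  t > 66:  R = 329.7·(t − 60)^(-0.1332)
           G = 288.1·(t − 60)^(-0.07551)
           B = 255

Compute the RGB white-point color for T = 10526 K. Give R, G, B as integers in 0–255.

R=198, G=216, B=255

t = 10526/100 = 105.26; the t > 66 branch applies.
R = 329.7·(105.26 − 60)^(-0.1332) = 329.7·45.26^(-0.1332) = 329.7·0.60181 = 198.416.
G = 288.1·(105.26 − 60)^(-0.07551) = 288.1·45.26^(-0.07551) = 288.1·0.74985 = 216.033.
B = 255 by definition for t > 66.
Rounded: (198, 216, 255).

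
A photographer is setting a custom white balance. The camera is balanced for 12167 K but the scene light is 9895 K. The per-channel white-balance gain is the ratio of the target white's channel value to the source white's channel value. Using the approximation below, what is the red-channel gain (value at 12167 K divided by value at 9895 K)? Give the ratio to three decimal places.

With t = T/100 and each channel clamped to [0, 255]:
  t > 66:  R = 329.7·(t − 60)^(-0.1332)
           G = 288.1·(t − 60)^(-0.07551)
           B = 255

0.941

At 9895 K (t = 98.95):
  R = 329.7·(98.95 − 60)^(-0.1332) = 329.7·38.95^(-0.1332) = 329.7·0.61397 = 202.425.
At 12167 K (t = 121.67):
  R = 329.7·(121.67 − 60)^(-0.1332) = 329.7·61.67^(-0.1332) = 329.7·0.57751 = 190.406.
Gain = 190.406 / 202.425 = 0.9406 → 0.941.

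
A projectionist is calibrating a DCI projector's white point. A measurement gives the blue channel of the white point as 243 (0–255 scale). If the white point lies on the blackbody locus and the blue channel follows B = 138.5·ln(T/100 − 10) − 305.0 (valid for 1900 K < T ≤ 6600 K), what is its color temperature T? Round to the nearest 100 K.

6200 K

ln(t − 10) = (243 + 305.0) / 138.5 = 3.9567.
t − 10 = e^3.9567 = 52.283, so t = 62.283.
T = 100·t = 6228 K → 6200 K to the nearest 100 K.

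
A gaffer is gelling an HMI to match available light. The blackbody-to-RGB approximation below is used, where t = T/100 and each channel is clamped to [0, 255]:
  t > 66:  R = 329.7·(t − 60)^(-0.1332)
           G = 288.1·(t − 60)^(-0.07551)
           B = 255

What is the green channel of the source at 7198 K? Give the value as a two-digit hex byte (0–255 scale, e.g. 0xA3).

0xEF

t = 7198/100 = 71.98; the t > 66 branch applies.
G = 288.1·(71.98 − 60)^(-0.07551) = 288.1·11.98^(-0.07551) = 288.1·0.82902 = 238.841.
Rounded: 239; in hex, 0xEF.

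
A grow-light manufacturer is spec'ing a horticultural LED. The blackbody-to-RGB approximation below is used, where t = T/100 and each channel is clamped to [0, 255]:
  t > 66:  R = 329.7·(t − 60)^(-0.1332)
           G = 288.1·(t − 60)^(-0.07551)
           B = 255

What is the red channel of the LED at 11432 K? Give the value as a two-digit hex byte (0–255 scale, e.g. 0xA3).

t = 11432/100 = 114.32; the t > 66 branch applies.
R = 329.7·(114.32 − 60)^(-0.1332) = 329.7·54.32^(-0.1332) = 329.7·0.58736 = 193.652.
Rounded: 194; in hex, 0xC2.

0xC2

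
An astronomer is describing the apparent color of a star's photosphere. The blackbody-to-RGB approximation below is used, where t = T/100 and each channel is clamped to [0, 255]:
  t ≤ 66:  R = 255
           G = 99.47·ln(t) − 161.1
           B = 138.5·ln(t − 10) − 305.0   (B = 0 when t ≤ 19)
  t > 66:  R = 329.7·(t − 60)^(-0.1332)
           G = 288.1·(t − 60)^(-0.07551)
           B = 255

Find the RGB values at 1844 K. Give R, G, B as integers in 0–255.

R=255, G=129, B=0

t = 1844/100 = 18.44; the t ≤ 66 branch applies.
R = 255 by definition for t ≤ 66.
G = 99.47·ln 18.44 − 161.1 = 99.47·2.9145 − 161.1 = 128.808.
t = 18.44 ≤ 19, so B = 0.
Rounded: (255, 129, 0).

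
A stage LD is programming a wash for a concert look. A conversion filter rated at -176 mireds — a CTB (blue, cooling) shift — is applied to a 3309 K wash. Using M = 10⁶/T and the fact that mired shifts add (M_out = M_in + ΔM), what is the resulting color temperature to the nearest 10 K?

M_in = 10⁶/3309 = 302.21 mireds.
M_out = 302.21 + (-176) = 126.21 mireds.
T_out = 10⁶/126.21 = 7923.5 K → 7920 K.

7920 K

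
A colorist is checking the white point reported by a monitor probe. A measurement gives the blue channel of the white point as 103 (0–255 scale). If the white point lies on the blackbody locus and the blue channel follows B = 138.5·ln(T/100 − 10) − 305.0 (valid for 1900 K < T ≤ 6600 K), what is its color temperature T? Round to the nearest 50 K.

2900 K

ln(t − 10) = (103 + 305.0) / 138.5 = 2.9458.
t − 10 = e^2.9458 = 19.027, so t = 29.027.
T = 100·t = 2903 K → 2900 K to the nearest 50 K.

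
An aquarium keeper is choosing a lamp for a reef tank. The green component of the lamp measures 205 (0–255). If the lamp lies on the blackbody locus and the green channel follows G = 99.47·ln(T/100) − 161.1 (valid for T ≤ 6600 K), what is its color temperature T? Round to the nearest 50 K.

3950 K

ln t = (205 + 161.1) / 99.47 = 3.6805.
t = e^3.6805 = 39.666.
T = 100·t = 3967 K → 3950 K to the nearest 50 K.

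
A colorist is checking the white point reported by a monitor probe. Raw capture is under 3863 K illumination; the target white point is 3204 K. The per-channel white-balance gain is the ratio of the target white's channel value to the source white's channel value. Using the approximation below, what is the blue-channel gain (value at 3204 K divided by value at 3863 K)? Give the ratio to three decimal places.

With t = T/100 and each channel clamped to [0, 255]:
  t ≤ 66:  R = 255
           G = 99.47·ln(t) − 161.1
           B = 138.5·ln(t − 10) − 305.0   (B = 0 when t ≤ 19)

At 3863 K (t = 38.63):
  B = 138.5·ln(38.63 − 10) − 305.0 = 138.5·ln 28.63 − 305.0 = 138.5·3.3545 − 305.0 = 159.592.
At 3204 K (t = 32.04):
  B = 138.5·ln(32.04 − 10) − 305.0 = 138.5·ln 22.04 − 305.0 = 138.5·3.0929 − 305.0 = 123.361.
Gain = 123.361 / 159.592 = 0.7730 → 0.773.

0.773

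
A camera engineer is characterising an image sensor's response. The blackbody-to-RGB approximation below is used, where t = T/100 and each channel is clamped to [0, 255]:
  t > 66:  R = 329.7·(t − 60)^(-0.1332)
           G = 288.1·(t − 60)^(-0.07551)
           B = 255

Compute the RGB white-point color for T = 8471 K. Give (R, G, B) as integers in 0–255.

t = 8471/100 = 84.71; the t > 66 branch applies.
R = 329.7·(84.71 − 60)^(-0.1332) = 329.7·24.71^(-0.1332) = 329.7·0.65233 = 215.074.
G = 288.1·(84.71 − 60)^(-0.07551) = 288.1·24.71^(-0.07551) = 288.1·0.78492 = 226.135.
B = 255 by definition for t > 66.
Rounded: (215, 226, 255).

(215, 226, 255)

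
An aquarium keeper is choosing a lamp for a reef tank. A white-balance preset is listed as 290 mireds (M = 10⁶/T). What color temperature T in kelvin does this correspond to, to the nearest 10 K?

3450 K

T = 10⁶ / 290 = 3448.28 K → 3450 K.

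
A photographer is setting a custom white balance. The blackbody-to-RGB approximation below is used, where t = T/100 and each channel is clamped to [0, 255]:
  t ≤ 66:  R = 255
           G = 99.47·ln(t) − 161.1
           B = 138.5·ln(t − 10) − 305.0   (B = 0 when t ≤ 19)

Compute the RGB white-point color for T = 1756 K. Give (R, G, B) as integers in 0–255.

t = 1756/100 = 17.56; the t ≤ 66 branch applies.
R = 255 by definition for t ≤ 66.
G = 99.47·ln 17.56 − 161.1 = 99.47·2.8656 − 161.1 = 123.944.
t = 17.56 ≤ 19, so B = 0.
Rounded: (255, 124, 0).

(255, 124, 0)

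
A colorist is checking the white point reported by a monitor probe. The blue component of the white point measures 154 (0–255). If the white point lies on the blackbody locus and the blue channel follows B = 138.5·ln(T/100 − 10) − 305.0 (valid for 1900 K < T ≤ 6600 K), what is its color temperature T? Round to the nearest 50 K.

3750 K

ln(t − 10) = (154 + 305.0) / 138.5 = 3.3141.
t − 10 = e^3.3141 = 27.497, so t = 37.497.
T = 100·t = 3750 K → 3750 K to the nearest 50 K.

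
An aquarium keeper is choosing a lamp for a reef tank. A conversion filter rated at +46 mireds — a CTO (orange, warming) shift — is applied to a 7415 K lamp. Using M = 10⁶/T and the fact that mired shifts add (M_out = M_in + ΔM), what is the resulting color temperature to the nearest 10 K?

M_in = 10⁶/7415 = 134.86 mireds.
M_out = 134.86 + (+46) = 180.86 mireds.
T_out = 10⁶/180.86 = 5529.1 K → 5530 K.

5530 K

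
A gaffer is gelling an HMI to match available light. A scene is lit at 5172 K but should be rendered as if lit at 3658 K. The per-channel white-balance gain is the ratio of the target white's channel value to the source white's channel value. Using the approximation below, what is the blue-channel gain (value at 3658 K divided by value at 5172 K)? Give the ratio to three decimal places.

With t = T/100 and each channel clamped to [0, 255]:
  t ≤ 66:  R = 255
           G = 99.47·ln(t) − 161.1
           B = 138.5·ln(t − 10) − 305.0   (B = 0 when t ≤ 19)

0.705

At 5172 K (t = 51.72):
  B = 138.5·ln(51.72 − 10) − 305.0 = 138.5·ln 41.72 − 305.0 = 138.5·3.7310 − 305.0 = 211.741.
At 3658 K (t = 36.58):
  B = 138.5·ln(36.58 − 10) − 305.0 = 138.5·ln 26.58 − 305.0 = 138.5·3.2802 − 305.0 = 149.302.
Gain = 149.302 / 211.741 = 0.7051 → 0.705.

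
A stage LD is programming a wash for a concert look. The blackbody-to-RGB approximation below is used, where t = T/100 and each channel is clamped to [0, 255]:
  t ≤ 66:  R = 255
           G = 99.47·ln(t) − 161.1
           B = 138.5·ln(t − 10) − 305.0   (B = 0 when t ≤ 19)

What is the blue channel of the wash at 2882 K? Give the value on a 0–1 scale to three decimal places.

0.398

t = 2882/100 = 28.82; the t ≤ 66 branch applies.
B = 138.5·ln(28.82 − 10) − 305.0 = 138.5·ln 18.82 − 305.0 = 138.5·2.9349 − 305.0 = 101.486.
On a 0–1 scale: 101.486/255 = 0.3980 → 0.398.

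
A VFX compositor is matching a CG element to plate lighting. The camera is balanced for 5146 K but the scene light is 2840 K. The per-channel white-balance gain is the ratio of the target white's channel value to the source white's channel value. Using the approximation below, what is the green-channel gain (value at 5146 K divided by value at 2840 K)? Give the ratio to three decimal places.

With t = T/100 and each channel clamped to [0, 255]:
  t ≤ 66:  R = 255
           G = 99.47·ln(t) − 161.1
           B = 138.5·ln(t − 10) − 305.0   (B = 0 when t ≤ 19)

At 2840 K (t = 28.4):
  G = 99.47·ln 28.4 − 161.1 = 99.47·3.3464 − 161.1 = 171.765.
At 5146 K (t = 51.46):
  G = 99.47·ln 51.46 − 161.1 = 99.47·3.9408 − 161.1 = 230.892.
Gain = 230.892 / 171.765 = 1.3442 → 1.344.

1.344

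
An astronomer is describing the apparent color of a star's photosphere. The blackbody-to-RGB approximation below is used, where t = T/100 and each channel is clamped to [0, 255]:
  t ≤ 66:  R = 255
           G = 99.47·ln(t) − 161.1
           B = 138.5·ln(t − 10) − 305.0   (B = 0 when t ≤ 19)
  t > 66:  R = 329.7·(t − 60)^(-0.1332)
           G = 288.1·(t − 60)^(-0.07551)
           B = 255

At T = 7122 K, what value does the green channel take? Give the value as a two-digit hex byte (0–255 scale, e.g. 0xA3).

0xF0

t = 7122/100 = 71.22; the t > 66 branch applies.
G = 288.1·(71.22 − 60)^(-0.07551) = 288.1·11.22^(-0.07551) = 288.1·0.83313 = 240.026.
Rounded: 240; in hex, 0xF0.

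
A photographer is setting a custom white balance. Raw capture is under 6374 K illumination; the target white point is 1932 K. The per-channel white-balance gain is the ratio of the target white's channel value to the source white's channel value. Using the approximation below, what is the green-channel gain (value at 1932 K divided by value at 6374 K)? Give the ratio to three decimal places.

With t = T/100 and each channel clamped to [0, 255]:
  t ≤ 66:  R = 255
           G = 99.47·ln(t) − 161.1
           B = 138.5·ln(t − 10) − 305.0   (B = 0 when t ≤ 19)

0.529

At 6374 K (t = 63.74):
  G = 99.47·ln 63.74 − 161.1 = 99.47·4.1548 − 161.1 = 252.179.
At 1932 K (t = 19.32):
  G = 99.47·ln 19.32 − 161.1 = 99.47·2.9611 − 161.1 = 133.445.
Gain = 133.445 / 252.179 = 0.5292 → 0.529.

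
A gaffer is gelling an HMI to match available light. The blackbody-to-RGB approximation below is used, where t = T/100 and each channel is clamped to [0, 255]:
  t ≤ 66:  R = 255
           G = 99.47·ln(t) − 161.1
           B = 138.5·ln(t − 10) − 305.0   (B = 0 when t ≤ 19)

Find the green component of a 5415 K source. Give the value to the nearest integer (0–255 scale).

t = 5415/100 = 54.15; the t ≤ 66 branch applies.
G = 99.47·ln 54.15 − 161.1 = 99.47·3.9918 − 161.1 = 235.960.
Rounded: 236.

236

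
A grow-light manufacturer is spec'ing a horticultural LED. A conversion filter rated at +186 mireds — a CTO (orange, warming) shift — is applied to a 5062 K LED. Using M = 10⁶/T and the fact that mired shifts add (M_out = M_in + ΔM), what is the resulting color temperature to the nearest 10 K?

2610 K

M_in = 10⁶/5062 = 197.55 mireds.
M_out = 197.55 + (+186) = 383.55 mireds.
T_out = 10⁶/383.55 = 2607.2 K → 2610 K.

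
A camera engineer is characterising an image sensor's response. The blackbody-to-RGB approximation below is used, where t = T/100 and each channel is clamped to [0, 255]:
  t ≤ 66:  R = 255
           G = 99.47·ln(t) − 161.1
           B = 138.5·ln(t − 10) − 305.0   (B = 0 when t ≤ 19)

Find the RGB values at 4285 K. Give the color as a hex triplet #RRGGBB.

t = 4285/100 = 42.85; the t ≤ 66 branch applies.
R = 255 by definition for t ≤ 66.
G = 99.47·ln 42.85 − 161.1 = 99.47·3.7577 − 161.1 = 212.679.
B = 138.5·ln(42.85 − 10) − 305.0 = 138.5·ln 32.85 − 305.0 = 138.5·3.4920 − 305.0 = 178.635.
Rounded: (255, 213, 179).
In hex: #FFD5B3.

#FFD5B3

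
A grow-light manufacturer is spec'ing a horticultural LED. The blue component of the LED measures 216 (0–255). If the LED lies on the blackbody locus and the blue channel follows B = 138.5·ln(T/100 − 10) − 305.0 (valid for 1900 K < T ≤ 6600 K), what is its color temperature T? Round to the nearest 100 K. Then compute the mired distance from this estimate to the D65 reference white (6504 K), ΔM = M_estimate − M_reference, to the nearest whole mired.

ln(t − 10) = (216 + 305.0) / 138.5 = 3.7617.
t − 10 = e^3.7617 = 43.023, so t = 53.023.
T = 100·t = 5302 K → 5300 K to the nearest 100 K.
M_estimate = 10⁶/5300 = 188.68; M_reference = 10⁶/6504 = 153.75.
ΔM = 188.68 − 153.75 = 34.93 → +35 mireds.

+35 mireds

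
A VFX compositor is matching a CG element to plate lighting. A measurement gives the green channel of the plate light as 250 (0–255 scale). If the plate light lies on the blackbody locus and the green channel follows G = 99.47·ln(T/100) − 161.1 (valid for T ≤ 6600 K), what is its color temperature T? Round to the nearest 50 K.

ln t = (250 + 161.1) / 99.47 = 4.1329.
t = e^4.1329 = 62.359.
T = 100·t = 6236 K → 6250 K to the nearest 50 K.

6250 K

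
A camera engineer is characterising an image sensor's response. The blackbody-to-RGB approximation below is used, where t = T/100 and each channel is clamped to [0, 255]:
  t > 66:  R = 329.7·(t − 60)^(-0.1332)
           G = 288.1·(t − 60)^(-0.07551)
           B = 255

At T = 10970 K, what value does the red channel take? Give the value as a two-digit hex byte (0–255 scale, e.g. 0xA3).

0xC4

t = 10970/100 = 109.7; the t > 66 branch applies.
R = 329.7·(109.7 − 60)^(-0.1332) = 329.7·49.7^(-0.1332) = 329.7·0.59435 = 195.959.
Rounded: 196; in hex, 0xC4.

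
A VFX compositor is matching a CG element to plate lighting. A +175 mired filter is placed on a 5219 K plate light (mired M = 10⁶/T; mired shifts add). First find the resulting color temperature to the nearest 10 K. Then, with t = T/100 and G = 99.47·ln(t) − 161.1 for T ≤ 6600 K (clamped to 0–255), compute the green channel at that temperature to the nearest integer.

M_in = 10⁶/5219 = 191.61; M_out = 191.61 + (+175) = 366.61.
T_out = 10⁶/366.61 = 2727.7 K → 2730 K; t = 27.3.
G = 99.47·ln 27.3 − 161.1 = 99.47·3.3069 − 161.1 = 167.836.
Rounded: 168.

168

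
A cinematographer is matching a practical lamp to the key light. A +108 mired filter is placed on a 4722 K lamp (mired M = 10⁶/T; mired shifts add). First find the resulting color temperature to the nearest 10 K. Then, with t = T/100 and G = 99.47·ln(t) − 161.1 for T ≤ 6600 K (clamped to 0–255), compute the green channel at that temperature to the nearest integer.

181

M_in = 10⁶/4722 = 211.77; M_out = 211.77 + (+108) = 319.77.
T_out = 10⁶/319.77 = 3127.2 K → 3130 K; t = 31.3.
G = 99.47·ln 31.3 − 161.1 = 99.47·3.4436 − 161.1 = 181.437.
Rounded: 181.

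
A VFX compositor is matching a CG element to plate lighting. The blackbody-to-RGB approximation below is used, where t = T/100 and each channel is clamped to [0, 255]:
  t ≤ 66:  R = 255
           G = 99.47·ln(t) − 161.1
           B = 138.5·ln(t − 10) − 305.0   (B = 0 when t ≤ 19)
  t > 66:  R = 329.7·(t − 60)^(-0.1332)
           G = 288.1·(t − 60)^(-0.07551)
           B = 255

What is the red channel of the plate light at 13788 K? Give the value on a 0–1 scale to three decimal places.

t = 13788/100 = 137.88; the t > 66 branch applies.
R = 329.7·(137.88 − 60)^(-0.1332) = 329.7·77.88^(-0.1332) = 329.7·0.55984 = 184.578.
On a 0–1 scale: 184.578/255 = 0.7238 → 0.724.

0.724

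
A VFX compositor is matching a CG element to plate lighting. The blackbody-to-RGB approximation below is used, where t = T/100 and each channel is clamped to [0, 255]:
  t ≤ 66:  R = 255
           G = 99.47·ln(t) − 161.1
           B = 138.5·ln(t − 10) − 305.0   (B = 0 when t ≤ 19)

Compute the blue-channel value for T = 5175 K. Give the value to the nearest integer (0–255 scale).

212

t = 5175/100 = 51.75; the t ≤ 66 branch applies.
B = 138.5·ln(51.75 − 10) − 305.0 = 138.5·ln 41.75 − 305.0 = 138.5·3.7317 − 305.0 = 211.840.
Rounded: 212.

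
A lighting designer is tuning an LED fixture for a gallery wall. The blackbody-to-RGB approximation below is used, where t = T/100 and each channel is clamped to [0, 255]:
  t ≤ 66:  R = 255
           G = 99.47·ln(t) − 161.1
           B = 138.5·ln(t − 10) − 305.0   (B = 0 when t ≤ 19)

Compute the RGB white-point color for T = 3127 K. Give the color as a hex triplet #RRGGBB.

t = 3127/100 = 31.27; the t ≤ 66 branch applies.
R = 255 by definition for t ≤ 66.
G = 99.47·ln 31.27 − 161.1 = 99.47·3.4427 − 161.1 = 181.341.
B = 138.5·ln(31.27 − 10) − 305.0 = 138.5·ln 21.27 − 305.0 = 138.5·3.0573 − 305.0 = 118.436.
Rounded: (255, 181, 118).
In hex: #FFB576.

#FFB576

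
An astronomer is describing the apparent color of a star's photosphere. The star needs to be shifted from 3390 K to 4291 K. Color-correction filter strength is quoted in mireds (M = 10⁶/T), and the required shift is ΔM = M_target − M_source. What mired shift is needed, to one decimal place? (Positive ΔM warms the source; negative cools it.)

M_source = 10⁶/3390 = 294.985; M_target = 10⁶/4291 = 233.046.
ΔM = 233.046 − 294.985 = -61.939 → -61.9 mireds, a cooling shift.

-61.9 mireds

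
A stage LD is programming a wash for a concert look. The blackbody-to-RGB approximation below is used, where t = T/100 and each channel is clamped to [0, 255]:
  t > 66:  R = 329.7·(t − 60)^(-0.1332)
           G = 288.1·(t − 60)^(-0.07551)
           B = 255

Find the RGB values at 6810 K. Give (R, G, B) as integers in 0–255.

(250, 246, 255)

t = 6810/100 = 68.1; the t > 66 branch applies.
R = 329.7·(68.1 − 60)^(-0.1332) = 329.7·8.1^(-0.1332) = 329.7·0.75682 = 249.522.
G = 288.1·(68.1 − 60)^(-0.07551) = 288.1·8.1^(-0.07551) = 288.1·0.85389 = 246.005.
B = 255 by definition for t > 66.
Rounded: (250, 246, 255).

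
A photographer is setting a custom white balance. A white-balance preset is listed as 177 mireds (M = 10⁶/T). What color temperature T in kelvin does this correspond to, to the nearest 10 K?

T = 10⁶ / 177 = 5649.72 K → 5650 K.

5650 K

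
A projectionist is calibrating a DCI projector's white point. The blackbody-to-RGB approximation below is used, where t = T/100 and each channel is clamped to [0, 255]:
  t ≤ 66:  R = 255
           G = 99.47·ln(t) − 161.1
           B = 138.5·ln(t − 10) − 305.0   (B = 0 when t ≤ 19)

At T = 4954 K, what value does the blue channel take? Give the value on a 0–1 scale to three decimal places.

0.801

t = 4954/100 = 49.54; the t ≤ 66 branch applies.
B = 138.5·ln(49.54 − 10) − 305.0 = 138.5·ln 39.54 − 305.0 = 138.5·3.6773 − 305.0 = 204.308.
On a 0–1 scale: 204.308/255 = 0.8012 → 0.801.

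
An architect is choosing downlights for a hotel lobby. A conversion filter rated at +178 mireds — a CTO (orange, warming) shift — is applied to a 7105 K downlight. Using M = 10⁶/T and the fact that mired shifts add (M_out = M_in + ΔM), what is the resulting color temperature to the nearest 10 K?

M_in = 10⁶/7105 = 140.75 mireds.
M_out = 140.75 + (+178) = 318.75 mireds.
T_out = 10⁶/318.75 = 3137.3 K → 3140 K.

3140 K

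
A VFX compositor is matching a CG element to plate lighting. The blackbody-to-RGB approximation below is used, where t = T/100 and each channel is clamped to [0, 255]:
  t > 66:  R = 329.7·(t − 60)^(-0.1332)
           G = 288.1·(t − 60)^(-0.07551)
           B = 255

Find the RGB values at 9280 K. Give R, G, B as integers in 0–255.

t = 9280/100 = 92.8; the t > 66 branch applies.
R = 329.7·(92.8 − 60)^(-0.1332) = 329.7·32.8^(-0.1332) = 329.7·0.62818 = 207.112.
G = 288.1·(92.8 − 60)^(-0.07551) = 288.1·32.8^(-0.07551) = 288.1·0.76831 = 221.350.
B = 255 by definition for t > 66.
Rounded: (207, 221, 255).

R=207, G=221, B=255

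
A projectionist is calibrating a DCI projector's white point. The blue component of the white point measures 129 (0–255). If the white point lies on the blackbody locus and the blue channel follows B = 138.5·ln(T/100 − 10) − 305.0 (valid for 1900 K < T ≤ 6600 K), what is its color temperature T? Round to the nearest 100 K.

3300 K

ln(t − 10) = (129 + 305.0) / 138.5 = 3.1336.
t − 10 = e^3.1336 = 22.956, so t = 32.956.
T = 100·t = 3296 K → 3300 K to the nearest 100 K.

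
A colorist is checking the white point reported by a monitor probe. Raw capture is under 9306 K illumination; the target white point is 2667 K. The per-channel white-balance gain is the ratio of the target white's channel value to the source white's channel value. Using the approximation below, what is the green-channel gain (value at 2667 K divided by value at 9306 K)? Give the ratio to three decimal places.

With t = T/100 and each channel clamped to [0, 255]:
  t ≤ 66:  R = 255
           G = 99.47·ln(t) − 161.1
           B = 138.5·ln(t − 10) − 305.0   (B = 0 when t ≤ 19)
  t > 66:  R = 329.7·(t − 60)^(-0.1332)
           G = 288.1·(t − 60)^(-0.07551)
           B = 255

0.748

At 9306 K (t = 93.06):
  G = 288.1·(93.06 − 60)^(-0.07551) = 288.1·33.06^(-0.07551) = 288.1·0.76785 = 221.218.
At 2667 K (t = 26.67):
  G = 99.47·ln 26.67 − 161.1 = 99.47·3.2835 − 161.1 = 165.514.
Gain = 165.514 / 221.218 = 0.7482 → 0.748.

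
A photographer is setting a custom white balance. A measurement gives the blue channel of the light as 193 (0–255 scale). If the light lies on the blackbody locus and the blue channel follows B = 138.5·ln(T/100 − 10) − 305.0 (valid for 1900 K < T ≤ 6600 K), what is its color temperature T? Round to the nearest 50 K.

ln(t − 10) = (193 + 305.0) / 138.5 = 3.5957.
t − 10 = e^3.5957 = 36.440, so t = 46.440.
T = 100·t = 4644 K → 4650 K to the nearest 50 K.

4650 K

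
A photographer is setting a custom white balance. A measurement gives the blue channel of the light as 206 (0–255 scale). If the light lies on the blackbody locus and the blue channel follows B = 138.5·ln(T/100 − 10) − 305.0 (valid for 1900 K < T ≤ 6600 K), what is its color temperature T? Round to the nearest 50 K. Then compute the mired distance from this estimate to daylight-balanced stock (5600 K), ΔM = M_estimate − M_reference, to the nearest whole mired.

+21 mireds

ln(t − 10) = (206 + 305.0) / 138.5 = 3.6895.
t − 10 = e^3.6895 = 40.026, so t = 50.026.
T = 100·t = 5003 K → 5000 K to the nearest 50 K.
M_estimate = 10⁶/5000 = 200.00; M_reference = 10⁶/5600 = 178.57.
ΔM = 200.00 − 178.57 = 21.43 → +21 mireds.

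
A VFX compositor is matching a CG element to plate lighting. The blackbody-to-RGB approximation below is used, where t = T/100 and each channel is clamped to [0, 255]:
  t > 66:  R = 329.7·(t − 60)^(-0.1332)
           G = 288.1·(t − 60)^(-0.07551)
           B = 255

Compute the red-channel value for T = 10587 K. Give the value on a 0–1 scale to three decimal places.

0.777

t = 10587/100 = 105.87; the t > 66 branch applies.
R = 329.7·(105.87 − 60)^(-0.1332) = 329.7·45.87^(-0.1332) = 329.7·0.60074 = 198.063.
On a 0–1 scale: 198.063/255 = 0.7767 → 0.777.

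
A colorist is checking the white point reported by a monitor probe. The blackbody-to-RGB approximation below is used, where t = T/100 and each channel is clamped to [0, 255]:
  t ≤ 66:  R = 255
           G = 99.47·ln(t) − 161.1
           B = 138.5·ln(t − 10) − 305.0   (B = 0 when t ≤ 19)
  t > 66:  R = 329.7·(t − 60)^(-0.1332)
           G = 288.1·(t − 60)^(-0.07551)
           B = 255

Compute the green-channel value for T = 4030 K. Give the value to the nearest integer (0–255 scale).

207

t = 4030/100 = 40.3; the t ≤ 66 branch applies.
G = 99.47·ln 40.3 − 161.1 = 99.47·3.6964 − 161.1 = 206.576.
Rounded: 207.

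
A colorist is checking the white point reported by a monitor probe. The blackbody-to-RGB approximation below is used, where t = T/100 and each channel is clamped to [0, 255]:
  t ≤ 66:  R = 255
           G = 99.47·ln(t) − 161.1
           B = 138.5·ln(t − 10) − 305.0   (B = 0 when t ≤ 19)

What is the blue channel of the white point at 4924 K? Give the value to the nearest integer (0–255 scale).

t = 4924/100 = 49.24; the t ≤ 66 branch applies.
B = 138.5·ln(49.24 − 10) − 305.0 = 138.5·ln 39.24 − 305.0 = 138.5·3.6697 − 305.0 = 203.253.
Rounded: 203.

203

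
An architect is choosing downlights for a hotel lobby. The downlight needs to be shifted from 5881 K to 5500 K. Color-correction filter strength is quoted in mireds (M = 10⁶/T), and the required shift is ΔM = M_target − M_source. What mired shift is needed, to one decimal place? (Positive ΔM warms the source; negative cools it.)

+11.8 mireds

M_source = 10⁶/5881 = 170.039; M_target = 10⁶/5500 = 181.818.
ΔM = 181.818 − 170.039 = 11.779 → +11.8 mireds, a warming shift.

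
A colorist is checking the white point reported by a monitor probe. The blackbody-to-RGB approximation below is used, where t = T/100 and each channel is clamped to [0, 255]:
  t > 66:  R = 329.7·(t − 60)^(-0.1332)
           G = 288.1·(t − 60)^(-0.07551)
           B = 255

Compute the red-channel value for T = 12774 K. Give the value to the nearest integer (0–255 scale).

t = 12774/100 = 127.74; the t > 66 branch applies.
R = 329.7·(127.74 − 60)^(-0.1332) = 329.7·67.74^(-0.1332) = 329.7·0.57034 = 188.040.
Rounded: 188.

188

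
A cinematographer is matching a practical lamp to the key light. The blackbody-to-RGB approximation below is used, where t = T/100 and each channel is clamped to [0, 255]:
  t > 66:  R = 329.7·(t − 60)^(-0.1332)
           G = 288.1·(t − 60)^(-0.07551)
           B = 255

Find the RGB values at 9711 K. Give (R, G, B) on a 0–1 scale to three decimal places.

(0.799, 0.860, 1.000)

t = 9711/100 = 97.11; the t > 66 branch applies.
R = 329.7·(97.11 − 60)^(-0.1332) = 329.7·37.11^(-0.1332) = 329.7·0.61794 = 203.734.
G = 288.1·(97.11 − 60)^(-0.07551) = 288.1·37.11^(-0.07551) = 288.1·0.76118 = 219.296.
B = 255 by definition for t > 66.
Dividing each by 255: (0.7990, 0.8600, 1.0000) → (0.799, 0.860, 1.000).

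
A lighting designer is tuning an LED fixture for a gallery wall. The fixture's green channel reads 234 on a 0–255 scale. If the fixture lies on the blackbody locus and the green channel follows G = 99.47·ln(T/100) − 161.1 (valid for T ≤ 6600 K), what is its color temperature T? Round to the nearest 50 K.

ln t = (234 + 161.1) / 99.47 = 3.9721.
t = e^3.9721 = 53.093.
T = 100·t = 5309 K → 5300 K to the nearest 50 K.

5300 K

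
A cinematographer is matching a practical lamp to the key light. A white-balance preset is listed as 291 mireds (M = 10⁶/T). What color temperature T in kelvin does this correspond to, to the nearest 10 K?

T = 10⁶ / 291 = 3436.43 K → 3440 K.

3440 K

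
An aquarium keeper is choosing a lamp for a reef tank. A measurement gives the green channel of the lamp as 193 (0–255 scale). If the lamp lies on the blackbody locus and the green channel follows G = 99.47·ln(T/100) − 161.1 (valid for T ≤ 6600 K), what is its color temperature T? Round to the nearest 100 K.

ln t = (193 + 161.1) / 99.47 = 3.5599.
t = e^3.5599 = 35.159.
T = 100·t = 3516 K → 3500 K to the nearest 100 K.

3500 K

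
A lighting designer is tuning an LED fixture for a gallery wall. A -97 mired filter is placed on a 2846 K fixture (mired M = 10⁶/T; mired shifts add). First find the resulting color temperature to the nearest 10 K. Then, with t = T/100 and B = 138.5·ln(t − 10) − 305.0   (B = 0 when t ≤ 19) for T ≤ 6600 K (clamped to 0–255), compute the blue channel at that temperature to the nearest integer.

M_in = 10⁶/2846 = 351.37; M_out = 351.37 + (-97) = 254.37.
T_out = 10⁶/254.37 = 3931.3 K → 3930 K; t = 39.3.
B = 138.5·ln(39.3 − 10) − 305.0 = 138.5·ln 29.3 − 305.0 = 138.5·3.3776 − 305.0 = 162.796.
Rounded: 163.

163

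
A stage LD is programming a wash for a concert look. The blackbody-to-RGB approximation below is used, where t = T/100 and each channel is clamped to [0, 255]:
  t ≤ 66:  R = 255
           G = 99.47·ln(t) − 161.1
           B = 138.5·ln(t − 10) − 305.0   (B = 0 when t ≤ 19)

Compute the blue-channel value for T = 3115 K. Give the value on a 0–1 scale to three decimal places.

0.461

t = 3115/100 = 31.15; the t ≤ 66 branch applies.
B = 138.5·ln(31.15 − 10) − 305.0 = 138.5·ln 21.15 − 305.0 = 138.5·3.0516 − 305.0 = 117.652.
On a 0–1 scale: 117.652/255 = 0.4614 → 0.461.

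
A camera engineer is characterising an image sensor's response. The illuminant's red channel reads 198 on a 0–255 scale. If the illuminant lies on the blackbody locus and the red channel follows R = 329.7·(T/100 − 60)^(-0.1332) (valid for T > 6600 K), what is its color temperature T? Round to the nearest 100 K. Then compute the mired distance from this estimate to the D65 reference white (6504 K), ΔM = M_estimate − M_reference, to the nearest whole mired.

(t − 60)^(-0.1332) = 198/329.7 = 0.60055.
t − 60 = 0.60055^(1/-0.1332) = 0.60055^(-7.508) = 45.980, so t = 105.980.
T = 100·t = 10598 K → 10600 K to the nearest 100 K.
M_estimate = 10⁶/10600 = 94.34; M_reference = 10⁶/6504 = 153.75.
ΔM = 94.34 − 153.75 = -59.41 → -59 mireds.

-59 mireds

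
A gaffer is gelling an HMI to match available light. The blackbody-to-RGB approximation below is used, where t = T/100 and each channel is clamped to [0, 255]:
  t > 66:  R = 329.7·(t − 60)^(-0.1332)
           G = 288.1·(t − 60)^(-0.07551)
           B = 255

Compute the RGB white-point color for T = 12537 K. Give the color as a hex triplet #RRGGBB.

#BDD2FF

t = 12537/100 = 125.37; the t > 66 branch applies.
R = 329.7·(125.37 − 60)^(-0.1332) = 329.7·65.37^(-0.1332) = 329.7·0.57305 = 188.934.
G = 288.1·(125.37 − 60)^(-0.07551) = 288.1·65.37^(-0.07551) = 288.1·0.72932 = 210.118.
B = 255 by definition for t > 66.
Rounded: (189, 210, 255).
In hex: #BDD2FF.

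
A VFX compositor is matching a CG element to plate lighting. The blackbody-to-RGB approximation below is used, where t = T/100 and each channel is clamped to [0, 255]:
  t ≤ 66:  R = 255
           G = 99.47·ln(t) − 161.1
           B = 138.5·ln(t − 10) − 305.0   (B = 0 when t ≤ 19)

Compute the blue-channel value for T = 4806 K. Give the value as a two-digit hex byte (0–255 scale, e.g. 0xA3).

t = 4806/100 = 48.06; the t ≤ 66 branch applies.
B = 138.5·ln(48.06 − 10) − 305.0 = 138.5·ln 38.06 − 305.0 = 138.5·3.6392 − 305.0 = 199.024.
Rounded: 199; in hex, 0xC7.

0xC7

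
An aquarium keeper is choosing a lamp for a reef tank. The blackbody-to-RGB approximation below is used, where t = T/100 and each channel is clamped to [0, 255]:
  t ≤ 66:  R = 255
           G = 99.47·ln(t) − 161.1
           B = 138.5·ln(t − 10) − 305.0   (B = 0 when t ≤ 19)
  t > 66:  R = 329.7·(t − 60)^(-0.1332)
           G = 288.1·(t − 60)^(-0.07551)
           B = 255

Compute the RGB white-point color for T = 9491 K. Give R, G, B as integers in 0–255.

R=205, G=220, B=255

t = 9491/100 = 94.91; the t > 66 branch applies.
R = 329.7·(94.91 − 60)^(-0.1332) = 329.7·34.91^(-0.1332) = 329.7·0.62299 = 205.399.
G = 288.1·(94.91 − 60)^(-0.07551) = 288.1·34.91^(-0.07551) = 288.1·0.76470 = 220.310.
B = 255 by definition for t > 66.
Rounded: (205, 220, 255).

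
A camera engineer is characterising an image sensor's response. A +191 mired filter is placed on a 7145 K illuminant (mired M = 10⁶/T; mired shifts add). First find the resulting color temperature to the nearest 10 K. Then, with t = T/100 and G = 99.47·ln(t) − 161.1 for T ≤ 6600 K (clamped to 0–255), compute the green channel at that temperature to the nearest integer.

M_in = 10⁶/7145 = 139.96; M_out = 139.96 + (+191) = 330.96.
T_out = 10⁶/330.96 = 3021.5 K → 3020 K; t = 30.2.
G = 99.47·ln 30.2 − 161.1 = 99.47·3.4078 − 161.1 = 177.878.
Rounded: 178.

178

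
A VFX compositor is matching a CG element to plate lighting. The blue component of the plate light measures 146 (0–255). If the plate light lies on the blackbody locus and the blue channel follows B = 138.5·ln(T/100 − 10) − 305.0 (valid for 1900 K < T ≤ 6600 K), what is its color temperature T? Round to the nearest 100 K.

3600 K

ln(t − 10) = (146 + 305.0) / 138.5 = 3.2563.
t − 10 = e^3.2563 = 25.954, so t = 35.954.
T = 100·t = 3595 K → 3600 K to the nearest 100 K.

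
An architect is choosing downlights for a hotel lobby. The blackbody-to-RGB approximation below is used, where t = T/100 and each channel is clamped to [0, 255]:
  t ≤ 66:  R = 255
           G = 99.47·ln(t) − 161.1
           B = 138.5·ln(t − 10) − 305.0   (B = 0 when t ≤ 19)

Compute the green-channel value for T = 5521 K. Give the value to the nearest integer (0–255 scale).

238

t = 5521/100 = 55.21; the t ≤ 66 branch applies.
G = 99.47·ln 55.21 − 161.1 = 99.47·4.0111 − 161.1 = 237.889.
Rounded: 238.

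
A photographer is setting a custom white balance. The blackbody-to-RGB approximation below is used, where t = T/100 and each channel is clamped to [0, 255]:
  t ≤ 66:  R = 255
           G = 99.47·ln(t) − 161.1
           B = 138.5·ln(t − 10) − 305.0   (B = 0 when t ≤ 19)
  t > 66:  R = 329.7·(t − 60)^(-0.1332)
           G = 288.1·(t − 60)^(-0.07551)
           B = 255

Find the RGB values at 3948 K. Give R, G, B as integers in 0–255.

R=255, G=205, B=164

t = 3948/100 = 39.48; the t ≤ 66 branch applies.
R = 255 by definition for t ≤ 66.
G = 99.47·ln 39.48 − 161.1 = 99.47·3.6758 − 161.1 = 204.531.
B = 138.5·ln(39.48 − 10) − 305.0 = 138.5·ln 29.48 − 305.0 = 138.5·3.3837 − 305.0 = 163.644.
Rounded: (255, 205, 164).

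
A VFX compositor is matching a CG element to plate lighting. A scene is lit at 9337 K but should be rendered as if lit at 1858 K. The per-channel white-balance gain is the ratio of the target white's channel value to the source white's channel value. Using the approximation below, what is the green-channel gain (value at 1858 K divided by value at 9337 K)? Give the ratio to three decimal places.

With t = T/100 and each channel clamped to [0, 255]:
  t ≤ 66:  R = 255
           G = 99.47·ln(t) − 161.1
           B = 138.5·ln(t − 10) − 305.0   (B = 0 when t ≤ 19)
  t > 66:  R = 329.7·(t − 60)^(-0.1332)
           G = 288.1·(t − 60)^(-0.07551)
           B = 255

0.586

At 9337 K (t = 93.37):
  G = 288.1·(93.37 − 60)^(-0.07551) = 288.1·33.37^(-0.07551) = 288.1·0.76731 = 221.062.
At 1858 K (t = 18.58):
  G = 99.47·ln 18.58 − 161.1 = 99.47·2.9221 − 161.1 = 129.560.
Gain = 129.560 / 221.062 = 0.5861 → 0.586.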